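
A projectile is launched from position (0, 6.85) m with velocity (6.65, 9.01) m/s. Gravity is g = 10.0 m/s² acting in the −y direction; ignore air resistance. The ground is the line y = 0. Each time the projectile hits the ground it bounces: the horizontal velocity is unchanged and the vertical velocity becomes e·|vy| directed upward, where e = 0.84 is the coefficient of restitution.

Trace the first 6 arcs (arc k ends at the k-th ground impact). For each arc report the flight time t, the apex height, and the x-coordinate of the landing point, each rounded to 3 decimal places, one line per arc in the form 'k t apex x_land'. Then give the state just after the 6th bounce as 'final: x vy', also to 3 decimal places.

Arc 1: start y=6.850, vy=9.010 → t=2.378, apex=10.909, x_land=15.814, impact vy=-14.771
  bounce: vy ← 0.84·14.771 = 12.408
Arc 2: start y=0.000, vy=12.408 → t=2.482, apex=7.697, x_land=32.316, impact vy=-12.408
  bounce: vy ← 0.84·12.408 = 10.422
Arc 3: start y=0.000, vy=10.422 → t=2.084, apex=5.431, x_land=46.178, impact vy=-10.422
  bounce: vy ← 0.84·10.422 = 8.755
Arc 4: start y=0.000, vy=8.755 → t=1.751, apex=3.832, x_land=57.822, impact vy=-8.755
  bounce: vy ← 0.84·8.755 = 7.354
Arc 5: start y=0.000, vy=7.354 → t=1.471, apex=2.704, x_land=67.603, impact vy=-7.354
  bounce: vy ← 0.84·7.354 = 6.177
Arc 6: start y=0.000, vy=6.177 → t=1.235, apex=1.908, x_land=75.819, impact vy=-6.177
  bounce: vy ← 0.84·6.177 = 5.189

1 2.378 10.909 15.814
2 2.482 7.697 32.316
3 2.084 5.431 46.178
4 1.751 3.832 57.822
5 1.471 2.704 67.603
6 1.235 1.908 75.819
final: 75.819 5.189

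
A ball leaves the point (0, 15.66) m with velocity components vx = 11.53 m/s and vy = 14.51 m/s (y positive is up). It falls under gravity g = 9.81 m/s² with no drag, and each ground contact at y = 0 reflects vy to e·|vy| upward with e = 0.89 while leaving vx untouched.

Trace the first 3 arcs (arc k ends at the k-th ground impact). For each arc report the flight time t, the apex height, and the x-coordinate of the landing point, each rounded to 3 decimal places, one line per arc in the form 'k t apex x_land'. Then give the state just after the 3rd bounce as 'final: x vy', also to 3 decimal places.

Arc 1: start y=15.660, vy=14.510 → t=3.799, apex=26.391, x_land=43.799, impact vy=-22.755
  bounce: vy ← 0.89·22.755 = 20.252
Arc 2: start y=0.000, vy=20.252 → t=4.129, apex=20.904, x_land=91.404, impact vy=-20.252
  bounce: vy ← 0.89·20.252 = 18.024
Arc 3: start y=0.000, vy=18.024 → t=3.675, apex=16.558, x_land=133.773, impact vy=-18.024
  bounce: vy ← 0.89·18.024 = 16.042

1 3.799 26.391 43.799
2 4.129 20.904 91.404
3 3.675 16.558 133.773
final: 133.773 16.042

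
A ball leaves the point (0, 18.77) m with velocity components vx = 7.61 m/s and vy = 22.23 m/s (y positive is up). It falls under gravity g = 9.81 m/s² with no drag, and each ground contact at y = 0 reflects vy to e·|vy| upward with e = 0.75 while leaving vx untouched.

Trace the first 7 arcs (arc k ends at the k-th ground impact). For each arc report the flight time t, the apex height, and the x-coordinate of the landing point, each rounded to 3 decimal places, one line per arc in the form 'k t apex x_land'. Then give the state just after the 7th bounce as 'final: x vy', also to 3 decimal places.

Arc 1: start y=18.770, vy=22.230 → t=5.260, apex=43.957, x_land=40.026, impact vy=-29.367
  bounce: vy ← 0.75·29.367 = 22.026
Arc 2: start y=0.000, vy=22.026 → t=4.490, apex=24.726, x_land=74.198, impact vy=-22.026
  bounce: vy ← 0.75·22.026 = 16.519
Arc 3: start y=0.000, vy=16.519 → t=3.368, apex=13.908, x_land=99.827, impact vy=-16.519
  bounce: vy ← 0.75·16.519 = 12.389
Arc 4: start y=0.000, vy=12.389 → t=2.526, apex=7.823, x_land=119.049, impact vy=-12.389
  bounce: vy ← 0.75·12.389 = 9.292
Arc 5: start y=0.000, vy=9.292 → t=1.894, apex=4.401, x_land=133.465, impact vy=-9.292
  bounce: vy ← 0.75·9.292 = 6.969
Arc 6: start y=0.000, vy=6.969 → t=1.421, apex=2.475, x_land=144.278, impact vy=-6.969
  bounce: vy ← 0.75·6.969 = 5.227
Arc 7: start y=0.000, vy=5.227 → t=1.066, apex=1.392, x_land=152.387, impact vy=-5.227
  bounce: vy ← 0.75·5.227 = 3.920

1 5.260 43.957 40.026
2 4.490 24.726 74.198
3 3.368 13.908 99.827
4 2.526 7.823 119.049
5 1.894 4.401 133.465
6 1.421 2.475 144.278
7 1.066 1.392 152.387
final: 152.387 3.920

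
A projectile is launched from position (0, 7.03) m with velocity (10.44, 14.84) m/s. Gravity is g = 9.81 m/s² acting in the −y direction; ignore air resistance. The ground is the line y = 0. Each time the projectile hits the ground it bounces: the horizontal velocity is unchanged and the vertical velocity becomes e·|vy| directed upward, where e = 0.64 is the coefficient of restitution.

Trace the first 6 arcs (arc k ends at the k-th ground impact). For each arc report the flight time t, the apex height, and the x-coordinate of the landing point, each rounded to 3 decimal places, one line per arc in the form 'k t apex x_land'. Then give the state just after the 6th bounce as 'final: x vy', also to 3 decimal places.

1 3.442 18.255 35.933
2 2.469 7.477 61.713
3 1.580 3.063 78.212
4 1.011 1.254 88.771
5 0.647 0.514 95.529
6 0.414 0.210 99.854
final: 99.854 1.301

Arc 1: start y=7.030, vy=14.840 → t=3.442, apex=18.255, x_land=35.933, impact vy=-18.925
  bounce: vy ← 0.64·18.925 = 12.112
Arc 2: start y=0.000, vy=12.112 → t=2.469, apex=7.477, x_land=61.713, impact vy=-12.112
  bounce: vy ← 0.64·12.112 = 7.752
Arc 3: start y=0.000, vy=7.752 → t=1.580, apex=3.063, x_land=78.212, impact vy=-7.752
  bounce: vy ← 0.64·7.752 = 4.961
Arc 4: start y=0.000, vy=4.961 → t=1.011, apex=1.254, x_land=88.771, impact vy=-4.961
  bounce: vy ← 0.64·4.961 = 3.175
Arc 5: start y=0.000, vy=3.175 → t=0.647, apex=0.514, x_land=95.529, impact vy=-3.175
  bounce: vy ← 0.64·3.175 = 2.032
Arc 6: start y=0.000, vy=2.032 → t=0.414, apex=0.210, x_land=99.854, impact vy=-2.032
  bounce: vy ← 0.64·2.032 = 1.301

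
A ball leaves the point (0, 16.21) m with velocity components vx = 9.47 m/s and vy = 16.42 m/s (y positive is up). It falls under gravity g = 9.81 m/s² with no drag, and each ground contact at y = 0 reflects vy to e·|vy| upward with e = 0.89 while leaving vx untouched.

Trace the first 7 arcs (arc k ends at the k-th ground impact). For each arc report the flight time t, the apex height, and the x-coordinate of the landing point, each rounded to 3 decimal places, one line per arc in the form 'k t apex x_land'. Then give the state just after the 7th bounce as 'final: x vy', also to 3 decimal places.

1 4.145 29.952 39.252
2 4.399 23.725 80.907
3 3.915 18.793 117.980
4 3.484 14.886 150.974
5 3.101 11.791 180.339
6 2.760 9.340 206.474
7 2.456 7.398 229.734
final: 229.734 10.722

Arc 1: start y=16.210, vy=16.420 → t=4.145, apex=29.952, x_land=39.252, impact vy=-24.242
  bounce: vy ← 0.89·24.242 = 21.575
Arc 2: start y=0.000, vy=21.575 → t=4.399, apex=23.725, x_land=80.907, impact vy=-21.575
  bounce: vy ← 0.89·21.575 = 19.202
Arc 3: start y=0.000, vy=19.202 → t=3.915, apex=18.793, x_land=117.980, impact vy=-19.202
  bounce: vy ← 0.89·19.202 = 17.090
Arc 4: start y=0.000, vy=17.090 → t=3.484, apex=14.886, x_land=150.974, impact vy=-17.090
  bounce: vy ← 0.89·17.090 = 15.210
Arc 5: start y=0.000, vy=15.210 → t=3.101, apex=11.791, x_land=180.339, impact vy=-15.210
  bounce: vy ← 0.89·15.210 = 13.537
Arc 6: start y=0.000, vy=13.537 → t=2.760, apex=9.340, x_land=206.474, impact vy=-13.537
  bounce: vy ← 0.89·13.537 = 12.048
Arc 7: start y=0.000, vy=12.048 → t=2.456, apex=7.398, x_land=229.734, impact vy=-12.048
  bounce: vy ← 0.89·12.048 = 10.722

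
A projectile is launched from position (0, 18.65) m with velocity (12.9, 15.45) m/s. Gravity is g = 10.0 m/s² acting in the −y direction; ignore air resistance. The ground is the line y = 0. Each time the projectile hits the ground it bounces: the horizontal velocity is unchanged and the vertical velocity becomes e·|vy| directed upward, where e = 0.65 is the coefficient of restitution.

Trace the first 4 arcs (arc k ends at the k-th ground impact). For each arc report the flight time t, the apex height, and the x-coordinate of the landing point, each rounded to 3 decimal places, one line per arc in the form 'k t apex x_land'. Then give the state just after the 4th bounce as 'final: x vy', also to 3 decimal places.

1 4.018 30.585 51.836
2 3.215 12.922 93.312
3 2.090 5.460 120.272
4 1.358 2.307 137.796
final: 137.796 4.415

Arc 1: start y=18.650, vy=15.450 → t=4.018, apex=30.585, x_land=51.836, impact vy=-24.733
  bounce: vy ← 0.65·24.733 = 16.076
Arc 2: start y=0.000, vy=16.076 → t=3.215, apex=12.922, x_land=93.312, impact vy=-16.076
  bounce: vy ← 0.65·16.076 = 10.450
Arc 3: start y=0.000, vy=10.450 → t=2.090, apex=5.460, x_land=120.272, impact vy=-10.450
  bounce: vy ← 0.65·10.450 = 6.792
Arc 4: start y=0.000, vy=6.792 → t=1.358, apex=2.307, x_land=137.796, impact vy=-6.792
  bounce: vy ← 0.65·6.792 = 4.415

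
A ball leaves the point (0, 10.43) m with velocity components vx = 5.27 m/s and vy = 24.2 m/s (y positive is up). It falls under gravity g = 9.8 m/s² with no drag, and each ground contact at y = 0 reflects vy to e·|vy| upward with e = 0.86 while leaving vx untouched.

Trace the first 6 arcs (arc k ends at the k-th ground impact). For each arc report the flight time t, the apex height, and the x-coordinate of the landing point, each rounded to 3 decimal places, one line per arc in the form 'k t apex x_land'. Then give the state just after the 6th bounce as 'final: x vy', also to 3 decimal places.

Arc 1: start y=10.430, vy=24.200 → t=5.338, apex=40.310, x_land=28.129, impact vy=-28.108
  bounce: vy ← 0.86·28.108 = 24.173
Arc 2: start y=0.000, vy=24.173 → t=4.933, apex=29.813, x_land=54.127, impact vy=-24.173
  bounce: vy ← 0.86·24.173 = 20.789
Arc 3: start y=0.000, vy=20.789 → t=4.243, apex=22.050, x_land=76.486, impact vy=-20.789
  bounce: vy ← 0.86·20.789 = 17.878
Arc 4: start y=0.000, vy=17.878 → t=3.649, apex=16.308, x_land=95.714, impact vy=-17.878
  bounce: vy ← 0.86·17.878 = 15.375
Arc 5: start y=0.000, vy=15.375 → t=3.138, apex=12.061, x_land=112.251, impact vy=-15.375
  bounce: vy ← 0.86·15.375 = 13.223
Arc 6: start y=0.000, vy=13.223 → t=2.699, apex=8.921, x_land=126.472, impact vy=-13.223
  bounce: vy ← 0.86·13.223 = 11.372

1 5.338 40.310 28.129
2 4.933 29.813 54.127
3 4.243 22.050 76.486
4 3.649 16.308 95.714
5 3.138 12.061 112.251
6 2.699 8.921 126.472
final: 126.472 11.372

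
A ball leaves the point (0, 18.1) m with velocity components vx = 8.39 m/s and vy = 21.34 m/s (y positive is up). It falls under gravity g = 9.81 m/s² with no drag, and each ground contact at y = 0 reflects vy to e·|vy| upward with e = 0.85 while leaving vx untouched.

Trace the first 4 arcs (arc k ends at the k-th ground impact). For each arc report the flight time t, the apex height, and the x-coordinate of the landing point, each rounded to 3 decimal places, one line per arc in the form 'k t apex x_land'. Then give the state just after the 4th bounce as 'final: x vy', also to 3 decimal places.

Arc 1: start y=18.100, vy=21.340 → t=5.077, apex=41.311, x_land=42.600, impact vy=-28.470
  bounce: vy ← 0.85·28.470 = 24.199
Arc 2: start y=0.000, vy=24.199 → t=4.934, apex=29.847, x_land=83.992, impact vy=-24.199
  bounce: vy ← 0.85·24.199 = 20.569
Arc 3: start y=0.000, vy=20.569 → t=4.194, apex=21.564, x_land=119.176, impact vy=-20.569
  bounce: vy ← 0.85·20.569 = 17.484
Arc 4: start y=0.000, vy=17.484 → t=3.565, apex=15.580, x_land=149.082, impact vy=-17.484
  bounce: vy ← 0.85·17.484 = 14.861

1 5.077 41.311 42.600
2 4.934 29.847 83.992
3 4.194 21.564 119.176
4 3.565 15.580 149.082
final: 149.082 14.861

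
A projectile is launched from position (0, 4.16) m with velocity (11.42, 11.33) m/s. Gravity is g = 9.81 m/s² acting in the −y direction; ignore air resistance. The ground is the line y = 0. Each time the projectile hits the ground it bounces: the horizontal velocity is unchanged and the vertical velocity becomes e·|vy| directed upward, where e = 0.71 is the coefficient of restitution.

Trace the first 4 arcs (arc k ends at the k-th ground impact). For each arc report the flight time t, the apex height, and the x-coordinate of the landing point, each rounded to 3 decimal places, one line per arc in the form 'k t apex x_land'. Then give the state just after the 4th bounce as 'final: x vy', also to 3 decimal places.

1 2.632 10.703 30.059
2 2.098 5.395 54.013
3 1.489 2.720 71.020
4 1.057 1.371 83.096
final: 83.096 3.682

Arc 1: start y=4.160, vy=11.330 → t=2.632, apex=10.703, x_land=30.059, impact vy=-14.491
  bounce: vy ← 0.71·14.491 = 10.289
Arc 2: start y=0.000, vy=10.289 → t=2.098, apex=5.395, x_land=54.013, impact vy=-10.289
  bounce: vy ← 0.71·10.289 = 7.305
Arc 3: start y=0.000, vy=7.305 → t=1.489, apex=2.720, x_land=71.020, impact vy=-7.305
  bounce: vy ← 0.71·7.305 = 5.186
Arc 4: start y=0.000, vy=5.186 → t=1.057, apex=1.371, x_land=83.096, impact vy=-5.186
  bounce: vy ← 0.71·5.186 = 3.682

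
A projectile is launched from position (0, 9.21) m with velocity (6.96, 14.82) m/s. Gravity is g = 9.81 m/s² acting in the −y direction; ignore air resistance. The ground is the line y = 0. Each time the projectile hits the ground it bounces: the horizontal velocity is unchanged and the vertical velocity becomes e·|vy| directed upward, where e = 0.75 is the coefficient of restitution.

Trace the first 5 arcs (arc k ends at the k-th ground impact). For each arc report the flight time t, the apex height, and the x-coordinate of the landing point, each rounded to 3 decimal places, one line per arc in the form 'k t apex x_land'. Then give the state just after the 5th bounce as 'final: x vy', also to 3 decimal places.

1 3.550 20.404 24.710
2 3.059 11.477 46.003
3 2.295 6.456 61.973
4 1.721 3.632 73.951
5 1.291 2.043 82.934
final: 82.934 4.748

Arc 1: start y=9.210, vy=14.820 → t=3.550, apex=20.404, x_land=24.710, impact vy=-20.008
  bounce: vy ← 0.75·20.008 = 15.006
Arc 2: start y=0.000, vy=15.006 → t=3.059, apex=11.477, x_land=46.003, impact vy=-15.006
  bounce: vy ← 0.75·15.006 = 11.255
Arc 3: start y=0.000, vy=11.255 → t=2.295, apex=6.456, x_land=61.973, impact vy=-11.255
  bounce: vy ← 0.75·11.255 = 8.441
Arc 4: start y=0.000, vy=8.441 → t=1.721, apex=3.632, x_land=73.951, impact vy=-8.441
  bounce: vy ← 0.75·8.441 = 6.331
Arc 5: start y=0.000, vy=6.331 → t=1.291, apex=2.043, x_land=82.934, impact vy=-6.331
  bounce: vy ← 0.75·6.331 = 4.748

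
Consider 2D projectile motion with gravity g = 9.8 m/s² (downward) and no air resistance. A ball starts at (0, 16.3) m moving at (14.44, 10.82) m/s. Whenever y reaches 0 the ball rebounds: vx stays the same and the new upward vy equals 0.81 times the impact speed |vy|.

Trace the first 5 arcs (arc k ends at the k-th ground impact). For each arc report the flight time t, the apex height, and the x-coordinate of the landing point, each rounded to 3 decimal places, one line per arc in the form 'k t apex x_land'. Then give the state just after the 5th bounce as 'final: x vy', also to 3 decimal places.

Arc 1: start y=16.300, vy=10.820 → t=3.236, apex=22.273, x_land=46.729, impact vy=-20.894
  bounce: vy ← 0.81·20.894 = 16.924
Arc 2: start y=0.000, vy=16.924 → t=3.454, apex=14.613, x_land=96.603, impact vy=-16.924
  bounce: vy ← 0.81·16.924 = 13.708
Arc 3: start y=0.000, vy=13.708 → t=2.798, apex=9.588, x_land=137.001, impact vy=-13.708
  bounce: vy ← 0.81·13.708 = 11.104
Arc 4: start y=0.000, vy=11.104 → t=2.266, apex=6.291, x_land=169.724, impact vy=-11.104
  bounce: vy ← 0.81·11.104 = 8.994
Arc 5: start y=0.000, vy=8.994 → t=1.836, apex=4.127, x_land=196.229, impact vy=-8.994
  bounce: vy ← 0.81·8.994 = 7.285

1 3.236 22.273 46.729
2 3.454 14.613 96.603
3 2.798 9.588 137.001
4 2.266 6.291 169.724
5 1.836 4.127 196.229
final: 196.229 7.285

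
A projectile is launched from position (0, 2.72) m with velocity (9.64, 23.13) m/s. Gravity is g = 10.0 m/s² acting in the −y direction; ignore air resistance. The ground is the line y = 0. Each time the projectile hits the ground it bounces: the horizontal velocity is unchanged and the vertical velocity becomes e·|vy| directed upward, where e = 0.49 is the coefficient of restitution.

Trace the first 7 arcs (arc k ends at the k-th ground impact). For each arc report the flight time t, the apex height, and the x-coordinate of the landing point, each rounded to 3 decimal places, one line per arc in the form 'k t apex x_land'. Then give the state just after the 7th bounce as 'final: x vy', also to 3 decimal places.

1 4.741 29.470 45.701
2 2.379 7.076 68.636
3 1.166 1.699 79.875
4 0.571 0.408 85.381
5 0.280 0.098 88.080
6 0.137 0.024 89.402
7 0.067 0.006 90.050
final: 90.050 0.165

Arc 1: start y=2.720, vy=23.130 → t=4.741, apex=29.470, x_land=45.701, impact vy=-24.277
  bounce: vy ← 0.49·24.277 = 11.896
Arc 2: start y=0.000, vy=11.896 → t=2.379, apex=7.076, x_land=68.636, impact vy=-11.896
  bounce: vy ← 0.49·11.896 = 5.829
Arc 3: start y=0.000, vy=5.829 → t=1.166, apex=1.699, x_land=79.875, impact vy=-5.829
  bounce: vy ← 0.49·5.829 = 2.856
Arc 4: start y=0.000, vy=2.856 → t=0.571, apex=0.408, x_land=85.381, impact vy=-2.856
  bounce: vy ← 0.49·2.856 = 1.400
Arc 5: start y=0.000, vy=1.400 → t=0.280, apex=0.098, x_land=88.080, impact vy=-1.400
  bounce: vy ← 0.49·1.400 = 0.686
Arc 6: start y=0.000, vy=0.686 → t=0.137, apex=0.024, x_land=89.402, impact vy=-0.686
  bounce: vy ← 0.49·0.686 = 0.336
Arc 7: start y=0.000, vy=0.336 → t=0.067, apex=0.006, x_land=90.050, impact vy=-0.336
  bounce: vy ← 0.49·0.336 = 0.165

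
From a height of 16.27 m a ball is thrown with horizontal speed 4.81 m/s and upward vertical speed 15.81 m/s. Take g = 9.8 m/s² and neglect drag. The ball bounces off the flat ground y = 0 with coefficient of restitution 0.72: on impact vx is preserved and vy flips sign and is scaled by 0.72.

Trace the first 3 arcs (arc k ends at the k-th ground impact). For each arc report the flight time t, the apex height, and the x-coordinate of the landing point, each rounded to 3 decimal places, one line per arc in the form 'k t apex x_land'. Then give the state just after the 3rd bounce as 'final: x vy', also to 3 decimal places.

1 4.047 29.023 19.466
2 3.505 15.045 36.323
3 2.523 7.800 48.460
final: 48.460 8.902

Arc 1: start y=16.270, vy=15.810 → t=4.047, apex=29.023, x_land=19.466, impact vy=-23.851
  bounce: vy ← 0.72·23.851 = 17.172
Arc 2: start y=0.000, vy=17.172 → t=3.505, apex=15.045, x_land=36.323, impact vy=-17.172
  bounce: vy ← 0.72·17.172 = 12.364
Arc 3: start y=0.000, vy=12.364 → t=2.523, apex=7.800, x_land=48.460, impact vy=-12.364
  bounce: vy ← 0.72·12.364 = 8.902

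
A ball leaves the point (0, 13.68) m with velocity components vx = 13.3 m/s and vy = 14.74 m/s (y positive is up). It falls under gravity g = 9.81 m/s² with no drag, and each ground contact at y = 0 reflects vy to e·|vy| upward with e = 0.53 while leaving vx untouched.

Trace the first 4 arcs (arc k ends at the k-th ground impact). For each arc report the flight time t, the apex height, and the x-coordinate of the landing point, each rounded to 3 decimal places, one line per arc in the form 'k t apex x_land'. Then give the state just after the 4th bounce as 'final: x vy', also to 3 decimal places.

Arc 1: start y=13.680, vy=14.740 → t=3.749, apex=24.754, x_land=49.862, impact vy=-22.038
  bounce: vy ← 0.53·22.038 = 11.680
Arc 2: start y=0.000, vy=11.680 → t=2.381, apex=6.953, x_land=81.533, impact vy=-11.680
  bounce: vy ← 0.53·11.680 = 6.190
Arc 3: start y=0.000, vy=6.190 → t=1.262, apex=1.953, x_land=98.318, impact vy=-6.190
  bounce: vy ← 0.53·6.190 = 3.281
Arc 4: start y=0.000, vy=3.281 → t=0.669, apex=0.549, x_land=107.215, impact vy=-3.281
  bounce: vy ← 0.53·3.281 = 1.739

1 3.749 24.754 49.862
2 2.381 6.953 81.533
3 1.262 1.953 98.318
4 0.669 0.549 107.215
final: 107.215 1.739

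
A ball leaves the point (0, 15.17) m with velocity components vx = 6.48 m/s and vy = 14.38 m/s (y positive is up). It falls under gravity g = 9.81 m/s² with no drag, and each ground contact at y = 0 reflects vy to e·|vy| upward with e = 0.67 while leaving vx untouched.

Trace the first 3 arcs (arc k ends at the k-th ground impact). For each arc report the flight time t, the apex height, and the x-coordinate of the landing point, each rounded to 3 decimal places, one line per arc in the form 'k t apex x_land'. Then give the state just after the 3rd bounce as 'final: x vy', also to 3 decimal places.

1 3.755 25.709 24.334
2 3.068 11.541 44.214
3 2.055 5.181 57.533
final: 57.533 6.755

Arc 1: start y=15.170, vy=14.380 → t=3.755, apex=25.709, x_land=24.334, impact vy=-22.459
  bounce: vy ← 0.67·22.459 = 15.048
Arc 2: start y=0.000, vy=15.048 → t=3.068, apex=11.541, x_land=44.214, impact vy=-15.048
  bounce: vy ← 0.67·15.048 = 10.082
Arc 3: start y=0.000, vy=10.082 → t=2.055, apex=5.181, x_land=57.533, impact vy=-10.082
  bounce: vy ← 0.67·10.082 = 6.755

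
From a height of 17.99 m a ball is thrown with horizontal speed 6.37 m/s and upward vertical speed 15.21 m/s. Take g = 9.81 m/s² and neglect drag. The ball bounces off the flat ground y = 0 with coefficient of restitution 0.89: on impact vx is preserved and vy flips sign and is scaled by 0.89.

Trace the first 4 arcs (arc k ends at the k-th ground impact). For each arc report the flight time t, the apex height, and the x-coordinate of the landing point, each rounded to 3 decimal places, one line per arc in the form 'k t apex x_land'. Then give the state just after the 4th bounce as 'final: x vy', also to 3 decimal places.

1 4.015 29.781 25.573
2 4.386 23.590 53.512
3 3.904 18.685 78.377
4 3.474 14.801 100.508
final: 100.508 15.166

Arc 1: start y=17.990, vy=15.210 → t=4.015, apex=29.781, x_land=25.573, impact vy=-24.172
  bounce: vy ← 0.89·24.172 = 21.513
Arc 2: start y=0.000, vy=21.513 → t=4.386, apex=23.590, x_land=53.512, impact vy=-21.513
  bounce: vy ← 0.89·21.513 = 19.147
Arc 3: start y=0.000, vy=19.147 → t=3.904, apex=18.685, x_land=78.377, impact vy=-19.147
  bounce: vy ← 0.89·19.147 = 17.041
Arc 4: start y=0.000, vy=17.041 → t=3.474, apex=14.801, x_land=100.508, impact vy=-17.041
  bounce: vy ← 0.89·17.041 = 15.166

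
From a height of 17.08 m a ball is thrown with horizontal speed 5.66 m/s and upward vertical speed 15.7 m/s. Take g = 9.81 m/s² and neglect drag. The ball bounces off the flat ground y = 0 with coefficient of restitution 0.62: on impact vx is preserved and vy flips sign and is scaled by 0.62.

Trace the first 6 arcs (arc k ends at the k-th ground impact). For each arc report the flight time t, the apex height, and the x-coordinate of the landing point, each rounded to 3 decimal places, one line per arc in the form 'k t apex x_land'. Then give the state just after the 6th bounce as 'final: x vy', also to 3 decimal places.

Arc 1: start y=17.080, vy=15.700 → t=4.059, apex=29.643, x_land=22.973, impact vy=-24.116
  bounce: vy ← 0.62·24.116 = 14.952
Arc 2: start y=0.000, vy=14.952 → t=3.048, apex=11.395, x_land=40.226, impact vy=-14.952
  bounce: vy ← 0.62·14.952 = 9.270
Arc 3: start y=0.000, vy=9.270 → t=1.890, apex=4.380, x_land=50.923, impact vy=-9.270
  bounce: vy ← 0.62·9.270 = 5.748
Arc 4: start y=0.000, vy=5.748 → t=1.172, apex=1.684, x_land=57.556, impact vy=-5.748
  bounce: vy ← 0.62·5.748 = 3.564
Arc 5: start y=0.000, vy=3.564 → t=0.727, apex=0.647, x_land=61.668, impact vy=-3.564
  bounce: vy ← 0.62·3.564 = 2.209
Arc 6: start y=0.000, vy=2.209 → t=0.450, apex=0.249, x_land=64.217, impact vy=-2.209
  bounce: vy ← 0.62·2.209 = 1.370

1 4.059 29.643 22.973
2 3.048 11.395 40.226
3 1.890 4.380 50.923
4 1.172 1.684 57.556
5 0.727 0.647 61.668
6 0.450 0.249 64.217
final: 64.217 1.370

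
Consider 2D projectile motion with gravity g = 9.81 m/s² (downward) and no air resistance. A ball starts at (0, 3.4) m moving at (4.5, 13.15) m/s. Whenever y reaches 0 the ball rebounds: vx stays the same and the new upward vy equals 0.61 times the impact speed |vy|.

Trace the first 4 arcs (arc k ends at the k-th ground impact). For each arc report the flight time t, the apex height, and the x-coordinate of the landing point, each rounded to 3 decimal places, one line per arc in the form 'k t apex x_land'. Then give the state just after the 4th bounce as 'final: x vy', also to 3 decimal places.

Arc 1: start y=3.400, vy=13.150 → t=2.918, apex=12.214, x_land=13.133, impact vy=-15.480
  bounce: vy ← 0.61·15.480 = 9.443
Arc 2: start y=0.000, vy=9.443 → t=1.925, apex=4.545, x_land=21.796, impact vy=-9.443
  bounce: vy ← 0.61·9.443 = 5.760
Arc 3: start y=0.000, vy=5.760 → t=1.174, apex=1.691, x_land=27.081, impact vy=-5.760
  bounce: vy ← 0.61·5.760 = 3.514
Arc 4: start y=0.000, vy=3.514 → t=0.716, apex=0.629, x_land=30.304, impact vy=-3.514
  bounce: vy ← 0.61·3.514 = 2.143

1 2.918 12.214 13.133
2 1.925 4.545 21.796
3 1.174 1.691 27.081
4 0.716 0.629 30.304
final: 30.304 2.143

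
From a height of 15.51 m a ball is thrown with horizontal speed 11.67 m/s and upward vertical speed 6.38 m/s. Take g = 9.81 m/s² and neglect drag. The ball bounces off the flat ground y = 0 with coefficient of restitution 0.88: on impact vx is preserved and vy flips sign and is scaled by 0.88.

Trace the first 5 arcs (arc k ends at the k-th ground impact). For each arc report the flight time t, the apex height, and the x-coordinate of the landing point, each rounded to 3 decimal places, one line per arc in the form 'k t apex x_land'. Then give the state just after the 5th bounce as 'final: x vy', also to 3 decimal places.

Arc 1: start y=15.510, vy=6.380 → t=2.544, apex=17.585, x_land=29.686, impact vy=-18.574
  bounce: vy ← 0.88·18.574 = 16.346
Arc 2: start y=0.000, vy=16.346 → t=3.332, apex=13.618, x_land=68.575, impact vy=-16.346
  bounce: vy ← 0.88·16.346 = 14.384
Arc 3: start y=0.000, vy=14.384 → t=2.933, apex=10.545, x_land=102.798, impact vy=-14.384
  bounce: vy ← 0.88·14.384 = 12.658
Arc 4: start y=0.000, vy=12.658 → t=2.581, apex=8.166, x_land=132.914, impact vy=-12.658
  bounce: vy ← 0.88·12.658 = 11.139
Arc 5: start y=0.000, vy=11.139 → t=2.271, apex=6.324, x_land=159.416, impact vy=-11.139
  bounce: vy ← 0.88·11.139 = 9.802

1 2.544 17.585 29.686
2 3.332 13.618 68.575
3 2.933 10.545 102.798
4 2.581 8.166 132.914
5 2.271 6.324 159.416
final: 159.416 9.802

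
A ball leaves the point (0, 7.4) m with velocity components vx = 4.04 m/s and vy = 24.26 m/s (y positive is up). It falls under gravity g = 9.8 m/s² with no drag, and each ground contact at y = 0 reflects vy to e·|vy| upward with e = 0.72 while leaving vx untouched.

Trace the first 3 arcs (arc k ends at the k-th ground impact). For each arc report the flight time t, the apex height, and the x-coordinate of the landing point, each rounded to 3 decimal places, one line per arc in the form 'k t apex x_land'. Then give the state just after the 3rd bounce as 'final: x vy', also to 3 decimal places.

Arc 1: start y=7.400, vy=24.260 → t=5.239, apex=37.428, x_land=21.167, impact vy=-27.085
  bounce: vy ← 0.72·27.085 = 19.501
Arc 2: start y=0.000, vy=19.501 → t=3.980, apex=19.403, x_land=37.245, impact vy=-19.501
  bounce: vy ← 0.72·19.501 = 14.041
Arc 3: start y=0.000, vy=14.041 → t=2.865, apex=10.058, x_land=48.822, impact vy=-14.041
  bounce: vy ← 0.72·14.041 = 10.109

1 5.239 37.428 21.167
2 3.980 19.403 37.245
3 2.865 10.058 48.822
final: 48.822 10.109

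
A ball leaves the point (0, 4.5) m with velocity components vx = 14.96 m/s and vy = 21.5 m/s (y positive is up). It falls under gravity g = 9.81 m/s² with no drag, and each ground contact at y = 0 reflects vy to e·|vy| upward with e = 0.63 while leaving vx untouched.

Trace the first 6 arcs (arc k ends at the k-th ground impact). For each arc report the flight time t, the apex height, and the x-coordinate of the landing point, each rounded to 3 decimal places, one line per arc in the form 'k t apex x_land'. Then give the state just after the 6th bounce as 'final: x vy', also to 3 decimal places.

1 4.583 28.060 68.568
2 3.014 11.137 113.653
3 1.899 4.420 142.056
4 1.196 1.754 159.950
5 0.754 0.696 171.223
6 0.475 0.276 178.326
final: 178.326 1.467

Arc 1: start y=4.500, vy=21.500 → t=4.583, apex=28.060, x_land=68.568, impact vy=-23.464
  bounce: vy ← 0.63·23.464 = 14.782
Arc 2: start y=0.000, vy=14.782 → t=3.014, apex=11.137, x_land=113.653, impact vy=-14.782
  bounce: vy ← 0.63·14.782 = 9.313
Arc 3: start y=0.000, vy=9.313 → t=1.899, apex=4.420, x_land=142.056, impact vy=-9.313
  bounce: vy ← 0.63·9.313 = 5.867
Arc 4: start y=0.000, vy=5.867 → t=1.196, apex=1.754, x_land=159.950, impact vy=-5.867
  bounce: vy ← 0.63·5.867 = 3.696
Arc 5: start y=0.000, vy=3.696 → t=0.754, apex=0.696, x_land=171.223, impact vy=-3.696
  bounce: vy ← 0.63·3.696 = 2.329
Arc 6: start y=0.000, vy=2.329 → t=0.475, apex=0.276, x_land=178.326, impact vy=-2.329
  bounce: vy ← 0.63·2.329 = 1.467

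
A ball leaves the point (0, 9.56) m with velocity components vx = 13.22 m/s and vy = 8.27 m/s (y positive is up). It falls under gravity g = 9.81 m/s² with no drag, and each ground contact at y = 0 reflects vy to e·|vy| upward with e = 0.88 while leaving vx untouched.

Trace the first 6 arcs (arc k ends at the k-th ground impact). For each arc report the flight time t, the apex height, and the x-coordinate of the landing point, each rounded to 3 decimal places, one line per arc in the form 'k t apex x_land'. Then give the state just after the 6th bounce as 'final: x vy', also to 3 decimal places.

Arc 1: start y=9.560, vy=8.270 → t=2.474, apex=13.046, x_land=32.705, impact vy=-15.999
  bounce: vy ← 0.88·15.999 = 14.079
Arc 2: start y=0.000, vy=14.079 → t=2.870, apex=10.103, x_land=70.650, impact vy=-14.079
  bounce: vy ← 0.88·14.079 = 12.389
Arc 3: start y=0.000, vy=12.389 → t=2.526, apex=7.824, x_land=104.042, impact vy=-12.389
  bounce: vy ← 0.88·12.389 = 10.903
Arc 4: start y=0.000, vy=10.903 → t=2.223, apex=6.059, x_land=133.427, impact vy=-10.903
  bounce: vy ← 0.88·10.903 = 9.594
Arc 5: start y=0.000, vy=9.594 → t=1.956, apex=4.692, x_land=159.286, impact vy=-9.594
  bounce: vy ← 0.88·9.594 = 8.443
Arc 6: start y=0.000, vy=8.443 → t=1.721, apex=3.633, x_land=182.042, impact vy=-8.443
  bounce: vy ← 0.88·8.443 = 7.430

1 2.474 13.046 32.705
2 2.870 10.103 70.650
3 2.526 7.824 104.042
4 2.223 6.059 133.427
5 1.956 4.692 159.286
6 1.721 3.633 182.042
final: 182.042 7.430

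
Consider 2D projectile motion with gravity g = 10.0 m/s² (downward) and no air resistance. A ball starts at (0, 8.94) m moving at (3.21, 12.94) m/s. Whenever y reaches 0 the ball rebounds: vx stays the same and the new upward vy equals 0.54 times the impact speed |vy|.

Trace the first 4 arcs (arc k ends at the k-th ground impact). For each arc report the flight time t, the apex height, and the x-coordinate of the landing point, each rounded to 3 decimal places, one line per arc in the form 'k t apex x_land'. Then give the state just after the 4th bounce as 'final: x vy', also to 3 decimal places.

Arc 1: start y=8.940, vy=12.940 → t=3.155, apex=17.312, x_land=10.127, impact vy=-18.608
  bounce: vy ← 0.54·18.608 = 10.048
Arc 2: start y=0.000, vy=10.048 → t=2.010, apex=5.048, x_land=16.578, impact vy=-10.048
  bounce: vy ← 0.54·10.048 = 5.426
Arc 3: start y=0.000, vy=5.426 → t=1.085, apex=1.472, x_land=20.061, impact vy=-5.426
  bounce: vy ← 0.54·5.426 = 2.930
Arc 4: start y=0.000, vy=2.930 → t=0.586, apex=0.429, x_land=21.942, impact vy=-2.930
  bounce: vy ← 0.54·2.930 = 1.582

1 3.155 17.312 10.127
2 2.010 5.048 16.578
3 1.085 1.472 20.061
4 0.586 0.429 21.942
final: 21.942 1.582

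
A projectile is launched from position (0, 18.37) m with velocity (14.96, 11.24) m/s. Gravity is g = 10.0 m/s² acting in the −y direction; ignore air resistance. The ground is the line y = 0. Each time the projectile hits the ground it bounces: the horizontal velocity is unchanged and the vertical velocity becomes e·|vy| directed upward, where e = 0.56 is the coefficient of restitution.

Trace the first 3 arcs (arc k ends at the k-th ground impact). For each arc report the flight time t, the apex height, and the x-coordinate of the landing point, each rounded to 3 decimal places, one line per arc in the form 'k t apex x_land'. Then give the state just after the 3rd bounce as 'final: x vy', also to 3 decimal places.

Arc 1: start y=18.370, vy=11.240 → t=3.346, apex=24.687, x_land=50.056, impact vy=-22.220
  bounce: vy ← 0.56·22.220 = 12.443
Arc 2: start y=0.000, vy=12.443 → t=2.489, apex=7.742, x_land=87.287, impact vy=-12.443
  bounce: vy ← 0.56·12.443 = 6.968
Arc 3: start y=0.000, vy=6.968 → t=1.394, apex=2.428, x_land=108.136, impact vy=-6.968
  bounce: vy ← 0.56·6.968 = 3.902

1 3.346 24.687 50.056
2 2.489 7.742 87.287
3 1.394 2.428 108.136
final: 108.136 3.902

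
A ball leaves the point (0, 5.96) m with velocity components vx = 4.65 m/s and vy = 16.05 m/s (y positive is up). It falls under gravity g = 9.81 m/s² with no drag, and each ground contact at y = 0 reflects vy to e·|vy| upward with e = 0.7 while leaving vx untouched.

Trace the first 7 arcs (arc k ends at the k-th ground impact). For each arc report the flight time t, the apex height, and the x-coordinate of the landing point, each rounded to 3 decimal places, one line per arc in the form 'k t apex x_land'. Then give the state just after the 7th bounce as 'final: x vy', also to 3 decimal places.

Arc 1: start y=5.960, vy=16.050 → t=3.609, apex=19.090, x_land=16.781, impact vy=-19.353
  bounce: vy ← 0.7·19.353 = 13.547
Arc 2: start y=0.000, vy=13.547 → t=2.762, apex=9.354, x_land=29.624, impact vy=-13.547
  bounce: vy ← 0.7·13.547 = 9.483
Arc 3: start y=0.000, vy=9.483 → t=1.933, apex=4.583, x_land=38.614, impact vy=-9.483
  bounce: vy ← 0.7·9.483 = 6.638
Arc 4: start y=0.000, vy=6.638 → t=1.353, apex=2.246, x_land=44.907, impact vy=-6.638
  bounce: vy ← 0.7·6.638 = 4.647
Arc 5: start y=0.000, vy=4.647 → t=0.947, apex=1.100, x_land=49.312, impact vy=-4.647
  bounce: vy ← 0.7·4.647 = 3.253
Arc 6: start y=0.000, vy=3.253 → t=0.663, apex=0.539, x_land=52.396, impact vy=-3.253
  bounce: vy ← 0.7·3.253 = 2.277
Arc 7: start y=0.000, vy=2.277 → t=0.464, apex=0.264, x_land=54.554, impact vy=-2.277
  bounce: vy ← 0.7·2.277 = 1.594

1 3.609 19.090 16.781
2 2.762 9.354 29.624
3 1.933 4.583 38.614
4 1.353 2.246 44.907
5 0.947 1.100 49.312
6 0.663 0.539 52.396
7 0.464 0.264 54.554
final: 54.554 1.594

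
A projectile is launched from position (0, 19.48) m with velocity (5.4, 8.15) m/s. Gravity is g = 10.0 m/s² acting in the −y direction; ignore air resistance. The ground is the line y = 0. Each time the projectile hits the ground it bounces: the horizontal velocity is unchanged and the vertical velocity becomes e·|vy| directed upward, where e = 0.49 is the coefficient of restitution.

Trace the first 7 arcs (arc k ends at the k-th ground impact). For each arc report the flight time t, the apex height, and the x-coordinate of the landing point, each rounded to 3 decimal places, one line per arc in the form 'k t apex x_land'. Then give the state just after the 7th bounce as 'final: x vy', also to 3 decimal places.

1 2.950 22.801 15.933
2 2.093 5.475 27.233
3 1.025 1.314 32.771
4 0.502 0.316 35.484
5 0.246 0.076 36.814
6 0.121 0.018 37.465
7 0.059 0.004 37.784
final: 37.784 0.145

Arc 1: start y=19.480, vy=8.150 → t=2.950, apex=22.801, x_land=15.933, impact vy=-21.355
  bounce: vy ← 0.49·21.355 = 10.464
Arc 2: start y=0.000, vy=10.464 → t=2.093, apex=5.475, x_land=27.233, impact vy=-10.464
  bounce: vy ← 0.49·10.464 = 5.127
Arc 3: start y=0.000, vy=5.127 → t=1.025, apex=1.314, x_land=32.771, impact vy=-5.127
  bounce: vy ← 0.49·5.127 = 2.512
Arc 4: start y=0.000, vy=2.512 → t=0.502, apex=0.316, x_land=35.484, impact vy=-2.512
  bounce: vy ← 0.49·2.512 = 1.231
Arc 5: start y=0.000, vy=1.231 → t=0.246, apex=0.076, x_land=36.814, impact vy=-1.231
  bounce: vy ← 0.49·1.231 = 0.603
Arc 6: start y=0.000, vy=0.603 → t=0.121, apex=0.018, x_land=37.465, impact vy=-0.603
  bounce: vy ← 0.49·0.603 = 0.296
Arc 7: start y=0.000, vy=0.296 → t=0.059, apex=0.004, x_land=37.784, impact vy=-0.296
  bounce: vy ← 0.49·0.296 = 0.145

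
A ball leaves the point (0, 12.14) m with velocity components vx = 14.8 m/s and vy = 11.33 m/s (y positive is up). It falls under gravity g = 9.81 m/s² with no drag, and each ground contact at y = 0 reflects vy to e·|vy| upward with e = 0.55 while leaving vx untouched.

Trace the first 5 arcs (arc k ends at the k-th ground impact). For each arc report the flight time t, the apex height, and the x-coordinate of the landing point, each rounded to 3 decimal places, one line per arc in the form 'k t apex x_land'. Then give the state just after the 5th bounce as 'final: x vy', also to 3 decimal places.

1 3.107 18.683 45.978
2 2.147 5.652 77.750
3 1.181 1.710 95.225
4 0.649 0.517 104.837
5 0.357 0.156 110.123
final: 110.123 0.964

Arc 1: start y=12.140, vy=11.330 → t=3.107, apex=18.683, x_land=45.978, impact vy=-19.146
  bounce: vy ← 0.55·19.146 = 10.530
Arc 2: start y=0.000, vy=10.530 → t=2.147, apex=5.652, x_land=77.750, impact vy=-10.530
  bounce: vy ← 0.55·10.530 = 5.792
Arc 3: start y=0.000, vy=5.792 → t=1.181, apex=1.710, x_land=95.225, impact vy=-5.792
  bounce: vy ← 0.55·5.792 = 3.185
Arc 4: start y=0.000, vy=3.185 → t=0.649, apex=0.517, x_land=104.837, impact vy=-3.185
  bounce: vy ← 0.55·3.185 = 1.752
Arc 5: start y=0.000, vy=1.752 → t=0.357, apex=0.156, x_land=110.123, impact vy=-1.752
  bounce: vy ← 0.55·1.752 = 0.964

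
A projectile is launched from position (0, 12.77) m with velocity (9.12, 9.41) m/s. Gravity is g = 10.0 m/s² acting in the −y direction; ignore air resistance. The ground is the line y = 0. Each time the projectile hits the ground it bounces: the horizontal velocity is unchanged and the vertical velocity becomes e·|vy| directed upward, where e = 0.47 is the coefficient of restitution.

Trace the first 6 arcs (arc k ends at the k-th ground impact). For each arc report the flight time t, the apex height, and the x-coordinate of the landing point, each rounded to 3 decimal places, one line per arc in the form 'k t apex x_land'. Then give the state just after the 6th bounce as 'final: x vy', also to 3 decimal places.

Arc 1: start y=12.770, vy=9.410 → t=2.796, apex=17.197, x_land=25.496, impact vy=-18.546
  bounce: vy ← 0.47·18.546 = 8.717
Arc 2: start y=0.000, vy=8.717 → t=1.743, apex=3.799, x_land=41.395, impact vy=-8.717
  bounce: vy ← 0.47·8.717 = 4.097
Arc 3: start y=0.000, vy=4.097 → t=0.819, apex=0.839, x_land=48.867, impact vy=-4.097
  bounce: vy ← 0.47·4.097 = 1.925
Arc 4: start y=0.000, vy=1.925 → t=0.385, apex=0.185, x_land=52.379, impact vy=-1.925
  bounce: vy ← 0.47·1.925 = 0.905
Arc 5: start y=0.000, vy=0.905 → t=0.181, apex=0.041, x_land=54.030, impact vy=-0.905
  bounce: vy ← 0.47·0.905 = 0.425
Arc 6: start y=0.000, vy=0.425 → t=0.085, apex=0.009, x_land=54.806, impact vy=-0.425
  bounce: vy ← 0.47·0.425 = 0.200

1 2.796 17.197 25.496
2 1.743 3.799 41.395
3 0.819 0.839 48.867
4 0.385 0.185 52.379
5 0.181 0.041 54.030
6 0.085 0.009 54.806
final: 54.806 0.200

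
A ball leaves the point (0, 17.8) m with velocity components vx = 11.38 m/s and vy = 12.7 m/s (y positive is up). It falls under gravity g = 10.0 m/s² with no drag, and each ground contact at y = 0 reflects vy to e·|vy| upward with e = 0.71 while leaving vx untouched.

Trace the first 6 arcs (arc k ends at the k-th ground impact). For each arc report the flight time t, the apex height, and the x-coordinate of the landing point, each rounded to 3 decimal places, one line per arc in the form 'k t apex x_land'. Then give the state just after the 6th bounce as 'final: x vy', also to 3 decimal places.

1 3.544 25.864 40.335
2 3.230 13.038 77.089
3 2.293 6.573 103.184
4 1.628 3.313 121.711
5 1.156 1.670 134.865
6 0.821 0.842 144.205
final: 144.205 2.914

Arc 1: start y=17.800, vy=12.700 → t=3.544, apex=25.864, x_land=40.335, impact vy=-22.744
  bounce: vy ← 0.71·22.744 = 16.148
Arc 2: start y=0.000, vy=16.148 → t=3.230, apex=13.038, x_land=77.089, impact vy=-16.148
  bounce: vy ← 0.71·16.148 = 11.465
Arc 3: start y=0.000, vy=11.465 → t=2.293, apex=6.573, x_land=103.184, impact vy=-11.465
  bounce: vy ← 0.71·11.465 = 8.140
Arc 4: start y=0.000, vy=8.140 → t=1.628, apex=3.313, x_land=121.711, impact vy=-8.140
  bounce: vy ← 0.71·8.140 = 5.780
Arc 5: start y=0.000, vy=5.780 → t=1.156, apex=1.670, x_land=134.865, impact vy=-5.780
  bounce: vy ← 0.71·5.780 = 4.104
Arc 6: start y=0.000, vy=4.104 → t=0.821, apex=0.842, x_land=144.205, impact vy=-4.104
  bounce: vy ← 0.71·4.104 = 2.914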